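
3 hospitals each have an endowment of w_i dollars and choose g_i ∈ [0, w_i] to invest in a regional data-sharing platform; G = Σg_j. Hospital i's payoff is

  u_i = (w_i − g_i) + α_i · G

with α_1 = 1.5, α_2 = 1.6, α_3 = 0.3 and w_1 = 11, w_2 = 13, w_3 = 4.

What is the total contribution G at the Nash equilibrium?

∂u_i/∂g_i = α_i − 1, so hospital i contributes w_i if α_i > 1, else 0.
α_i > 1 for i ∈ {1, 2}; NE contributions (11, 13, 0), G = 24.

24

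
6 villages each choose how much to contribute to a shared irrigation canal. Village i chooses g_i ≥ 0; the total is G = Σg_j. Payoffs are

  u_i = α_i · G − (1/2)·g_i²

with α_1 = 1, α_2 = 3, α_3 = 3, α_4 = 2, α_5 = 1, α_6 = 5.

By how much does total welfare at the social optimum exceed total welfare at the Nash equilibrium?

Village i's FOC: ∂u_i/∂g_i = α_i − g_i = 0, so g_i* = α_i.
NE contributions = (1, 3, 3, 2, 1, 5); G = 15.
W^NE = (Σα)·G − ½Σα_i² = 15² − ½·49 = 200.5.
Planner sets g_i = Σα_j = 15 for every i, so G^SO = 6·15 = 90.
W^SO = (Σα)·G^SO − ½·6·(Σα)² = (6/2)·15² = 675.
Deadweight loss = W^SO − W^NE = 474.5.

474.5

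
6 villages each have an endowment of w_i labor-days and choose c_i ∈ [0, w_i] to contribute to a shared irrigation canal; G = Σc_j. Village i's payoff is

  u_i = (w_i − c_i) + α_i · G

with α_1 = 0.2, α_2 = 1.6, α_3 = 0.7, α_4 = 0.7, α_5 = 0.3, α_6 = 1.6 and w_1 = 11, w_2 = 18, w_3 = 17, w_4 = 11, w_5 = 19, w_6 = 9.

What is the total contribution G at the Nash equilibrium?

27

∂u_i/∂c_i = α_i − 1, so village i contributes w_i if α_i > 1, else 0.
α_i > 1 for i ∈ {2, 6}; NE contributions (0, 18, 0, 0, 0, 9), G = 27.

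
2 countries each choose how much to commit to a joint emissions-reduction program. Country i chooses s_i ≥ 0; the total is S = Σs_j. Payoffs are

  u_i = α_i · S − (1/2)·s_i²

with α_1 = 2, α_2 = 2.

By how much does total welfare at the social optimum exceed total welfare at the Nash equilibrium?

Country i's FOC: ∂u_i/∂s_i = α_i − s_i = 0, so s_i* = α_i.
NE contributions = (2, 2); S = 4.
W^NE = (Σα)·S − ½Σα_i² = 4² − ½·8 = 12.
Planner sets s_i = Σα_j = 4 for every i, so S^SO = 2·4 = 8.
W^SO = (Σα)·S^SO − ½·2·(Σα)² = (2/2)·4² = 16.
Deadweight loss = W^SO − W^NE = 4.

4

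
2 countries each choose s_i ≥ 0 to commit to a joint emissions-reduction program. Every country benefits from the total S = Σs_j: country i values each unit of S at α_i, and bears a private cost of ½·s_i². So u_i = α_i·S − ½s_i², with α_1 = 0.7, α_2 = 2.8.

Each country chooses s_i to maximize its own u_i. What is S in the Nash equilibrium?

3.5

Country i's FOC: ∂u_i/∂s_i = α_i − s_i = 0, so s_i* = α_i.
NE contributions = (0.7, 2.8); S = 3.5.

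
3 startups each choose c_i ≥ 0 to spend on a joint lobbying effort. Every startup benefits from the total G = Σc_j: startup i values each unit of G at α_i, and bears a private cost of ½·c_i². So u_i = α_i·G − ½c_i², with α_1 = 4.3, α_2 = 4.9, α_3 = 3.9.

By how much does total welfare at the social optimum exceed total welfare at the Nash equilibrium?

114.66

Startup i's FOC: ∂u_i/∂c_i = α_i − c_i = 0, so c_i* = α_i.
NE contributions = (4.3, 4.9, 3.9); G = 13.1.
W^NE = (Σα)·G − ½Σα_i² = 13.1² − ½·57.71 = 142.755.
Planner sets c_i = Σα_j = 13.1 for every i, so G^SO = 3·13.1 = 39.3.
W^SO = (Σα)·G^SO − ½·3·(Σα)² = (3/2)·13.1² = 257.415.
Deadweight loss = W^SO − W^NE = 114.66.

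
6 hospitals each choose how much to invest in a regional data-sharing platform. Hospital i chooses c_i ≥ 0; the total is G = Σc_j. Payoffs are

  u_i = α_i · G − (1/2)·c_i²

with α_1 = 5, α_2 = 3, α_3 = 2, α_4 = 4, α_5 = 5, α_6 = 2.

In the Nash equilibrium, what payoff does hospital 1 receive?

92.5

Hospital i's FOC: ∂u_i/∂c_i = α_i − c_i = 0, so c_i* = α_i.
NE contributions = (5, 3, 2, 4, 5, 2); G = 21.
u_1 = α_1·G − ½·(c_1)² = 5·21 − ½·5² = 92.5.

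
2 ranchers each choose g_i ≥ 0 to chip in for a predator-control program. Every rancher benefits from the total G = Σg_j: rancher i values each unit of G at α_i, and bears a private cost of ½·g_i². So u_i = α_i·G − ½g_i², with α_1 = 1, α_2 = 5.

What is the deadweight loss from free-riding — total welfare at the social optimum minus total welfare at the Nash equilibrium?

13

Rancher i's FOC: ∂u_i/∂g_i = α_i − g_i = 0, so g_i* = α_i.
NE contributions = (1, 5); G = 6.
W^NE = (Σα)·G − ½Σα_i² = 6² − ½·26 = 23.
Planner sets g_i = Σα_j = 6 for every i, so G^SO = 2·6 = 12.
W^SO = (Σα)·G^SO − ½·2·(Σα)² = (2/2)·6² = 36.
Deadweight loss = W^SO − W^NE = 13.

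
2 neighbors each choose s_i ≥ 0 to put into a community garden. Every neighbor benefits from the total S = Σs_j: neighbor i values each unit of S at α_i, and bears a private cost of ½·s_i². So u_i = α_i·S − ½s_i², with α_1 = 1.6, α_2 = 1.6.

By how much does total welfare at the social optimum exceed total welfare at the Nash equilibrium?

2.56

Neighbor i's FOC: ∂u_i/∂s_i = α_i − s_i = 0, so s_i* = α_i.
NE contributions = (1.6, 1.6); S = 3.2.
W^NE = (Σα)·S − ½Σα_i² = 3.2² − ½·5.12 = 7.68.
Planner sets s_i = Σα_j = 3.2 for every i, so S^SO = 2·3.2 = 6.4.
W^SO = (Σα)·S^SO − ½·2·(Σα)² = (2/2)·3.2² = 10.24.
Deadweight loss = W^SO − W^NE = 2.56.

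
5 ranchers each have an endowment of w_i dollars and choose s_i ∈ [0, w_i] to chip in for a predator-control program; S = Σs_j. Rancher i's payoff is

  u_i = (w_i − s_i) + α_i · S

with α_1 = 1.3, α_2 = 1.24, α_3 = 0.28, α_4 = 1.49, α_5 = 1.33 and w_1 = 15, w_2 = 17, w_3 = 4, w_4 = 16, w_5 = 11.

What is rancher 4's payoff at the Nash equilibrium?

87.91

∂u_i/∂s_i = α_i − 1, so rancher i contributes w_i if α_i > 1, else 0.
α_i > 1 for i ∈ {1, 2, 4, 5}; NE contributions (15, 17, 0, 16, 11), S = 59.
u_4 = (16 − 16) + 1.49·59 = 87.91.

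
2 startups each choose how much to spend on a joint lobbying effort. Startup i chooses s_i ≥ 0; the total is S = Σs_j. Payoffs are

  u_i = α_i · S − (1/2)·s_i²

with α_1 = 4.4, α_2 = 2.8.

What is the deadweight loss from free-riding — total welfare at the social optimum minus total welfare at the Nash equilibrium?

13.6

Startup i's FOC: ∂u_i/∂s_i = α_i − s_i = 0, so s_i* = α_i.
NE contributions = (4.4, 2.8); S = 7.2.
W^NE = (Σα)·S − ½Σα_i² = 7.2² − ½·27.2 = 38.24.
Planner sets s_i = Σα_j = 7.2 for every i, so S^SO = 2·7.2 = 14.4.
W^SO = (Σα)·S^SO − ½·2·(Σα)² = (2/2)·7.2² = 51.84.
Deadweight loss = W^SO − W^NE = 13.6.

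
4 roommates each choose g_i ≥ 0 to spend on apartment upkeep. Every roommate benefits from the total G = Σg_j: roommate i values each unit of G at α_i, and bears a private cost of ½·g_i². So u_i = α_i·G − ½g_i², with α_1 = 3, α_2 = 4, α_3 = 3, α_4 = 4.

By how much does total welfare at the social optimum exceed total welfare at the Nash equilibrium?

221

Roommate i's FOC: ∂u_i/∂g_i = α_i − g_i = 0, so g_i* = α_i.
NE contributions = (3, 4, 3, 4); G = 14.
W^NE = (Σα)·G − ½Σα_i² = 14² − ½·50 = 171.
Planner sets g_i = Σα_j = 14 for every i, so G^SO = 4·14 = 56.
W^SO = (Σα)·G^SO − ½·4·(Σα)² = (4/2)·14² = 392.
Deadweight loss = W^SO − W^NE = 221.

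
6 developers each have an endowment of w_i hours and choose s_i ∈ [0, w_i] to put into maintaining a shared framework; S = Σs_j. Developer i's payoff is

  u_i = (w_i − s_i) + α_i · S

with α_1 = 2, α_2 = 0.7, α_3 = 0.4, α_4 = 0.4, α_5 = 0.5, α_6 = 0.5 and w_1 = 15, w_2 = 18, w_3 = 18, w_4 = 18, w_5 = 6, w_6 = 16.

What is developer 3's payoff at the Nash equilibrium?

24

∂u_i/∂s_i = α_i − 1, so developer i contributes w_i if α_i > 1, else 0.
α_i > 1 for i ∈ {1}; NE contributions (15, 0, 0, 0, 0, 0), S = 15.
u_3 = (18 − 0) + 0.4·15 = 24.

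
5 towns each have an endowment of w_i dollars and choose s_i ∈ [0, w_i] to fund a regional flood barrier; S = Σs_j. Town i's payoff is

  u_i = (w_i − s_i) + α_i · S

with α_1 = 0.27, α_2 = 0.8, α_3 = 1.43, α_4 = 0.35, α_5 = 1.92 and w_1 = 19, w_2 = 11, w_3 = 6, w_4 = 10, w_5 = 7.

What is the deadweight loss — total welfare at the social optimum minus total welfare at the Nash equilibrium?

150.8

∂u_i/∂s_i = α_i − 1, so town i contributes w_i if α_i > 1, else 0.
α_i > 1 for i ∈ {3, 5}; NE contributions (0, 0, 6, 0, 7), S = 13.
W^NE = Σw_i − S^NE + (Σα_i)·S^NE = 53 + 3.77·13 = 102.01.
Planner: ∂(Σu_j)/∂s_i = Σα_j − 1 = 3.77 > 0, so everyone contributes w_i; S^SO = 53, W^SO = 53 + 3.77·53 = 252.81.
Deadweight loss = 150.8.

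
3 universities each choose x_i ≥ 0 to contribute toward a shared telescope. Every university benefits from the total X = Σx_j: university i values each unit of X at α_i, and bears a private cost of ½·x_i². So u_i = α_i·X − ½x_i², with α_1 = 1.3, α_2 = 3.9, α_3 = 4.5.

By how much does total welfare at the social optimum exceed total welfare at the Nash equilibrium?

University i's FOC: ∂u_i/∂x_i = α_i − x_i = 0, so x_i* = α_i.
NE contributions = (1.3, 3.9, 4.5); X = 9.7.
W^NE = (Σα)·X − ½Σα_i² = 9.7² − ½·37.15 = 75.515.
Planner sets x_i = Σα_j = 9.7 for every i, so X^SO = 3·9.7 = 29.1.
W^SO = (Σα)·X^SO − ½·3·(Σα)² = (3/2)·9.7² = 141.135.
Deadweight loss = W^SO − W^NE = 65.62.

65.62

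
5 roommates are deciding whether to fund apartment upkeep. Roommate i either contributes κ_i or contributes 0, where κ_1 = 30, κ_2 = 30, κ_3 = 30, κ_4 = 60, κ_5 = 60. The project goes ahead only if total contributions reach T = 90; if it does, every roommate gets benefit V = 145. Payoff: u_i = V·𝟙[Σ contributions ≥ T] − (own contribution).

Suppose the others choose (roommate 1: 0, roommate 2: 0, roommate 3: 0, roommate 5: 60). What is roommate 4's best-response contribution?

60

Others' total = 60. Contributing 60 brings total to 120 ≥ 90: gain V − κ_4 = 85.
Best response: 60.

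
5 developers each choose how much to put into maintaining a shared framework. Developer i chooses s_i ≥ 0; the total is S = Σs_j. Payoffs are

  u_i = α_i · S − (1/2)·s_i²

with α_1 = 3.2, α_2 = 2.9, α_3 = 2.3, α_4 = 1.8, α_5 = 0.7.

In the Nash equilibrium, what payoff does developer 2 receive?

Developer i's FOC: ∂u_i/∂s_i = α_i − s_i = 0, so s_i* = α_i.
NE contributions = (3.2, 2.9, 2.3, 1.8, 0.7); S = 10.9.
u_2 = α_2·S − ½·(s_2)² = 2.9·10.9 − ½·2.9² = 27.405.

27.405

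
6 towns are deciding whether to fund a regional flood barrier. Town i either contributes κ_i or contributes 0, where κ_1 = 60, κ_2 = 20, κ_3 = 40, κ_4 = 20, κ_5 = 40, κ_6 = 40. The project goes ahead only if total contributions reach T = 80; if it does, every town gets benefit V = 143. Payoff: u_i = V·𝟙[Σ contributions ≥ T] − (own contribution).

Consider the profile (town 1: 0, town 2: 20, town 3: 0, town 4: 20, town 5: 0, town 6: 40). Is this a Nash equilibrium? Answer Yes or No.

Yes

Total = 80 ≥ 80: provided.
Town 1 (pledges 0, payoff 143): pledging 60 → total 140, payoff 83. No gain.
Town 2 (pledges 20, payoff 123): dropping to 0 → total 60, payoff 0. No gain.
Town 3 (pledges 0, payoff 143): pledging 40 → total 120, payoff 103. No gain.
Town 4 (pledges 20, payoff 123): dropping to 0 → total 60, payoff 0. No gain.
Town 5 (pledges 0, payoff 143): pledging 40 → total 120, payoff 103. No gain.
Town 6 (pledges 40, payoff 103): dropping to 0 → total 40, payoff 0. No gain.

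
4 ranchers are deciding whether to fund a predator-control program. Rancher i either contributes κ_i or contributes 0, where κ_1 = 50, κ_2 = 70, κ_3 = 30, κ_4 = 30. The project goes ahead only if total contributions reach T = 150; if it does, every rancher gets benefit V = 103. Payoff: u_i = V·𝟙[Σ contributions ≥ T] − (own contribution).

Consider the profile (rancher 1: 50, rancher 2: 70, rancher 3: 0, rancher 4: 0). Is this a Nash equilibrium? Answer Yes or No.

Total = 120 < 150: not provided.
Rancher 1 (pledges 50, payoff -50): dropping to 0 → total 70, payoff 0. Profitable deviation.

No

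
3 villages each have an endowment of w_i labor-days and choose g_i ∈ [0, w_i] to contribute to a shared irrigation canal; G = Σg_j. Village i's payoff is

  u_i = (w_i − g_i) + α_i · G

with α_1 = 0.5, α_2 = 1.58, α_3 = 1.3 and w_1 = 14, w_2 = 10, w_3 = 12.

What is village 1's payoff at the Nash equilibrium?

25

∂u_i/∂g_i = α_i − 1, so village i contributes w_i if α_i > 1, else 0.
α_i > 1 for i ∈ {2, 3}; NE contributions (0, 10, 12), G = 22.
u_1 = (14 − 0) + 0.5·22 = 25.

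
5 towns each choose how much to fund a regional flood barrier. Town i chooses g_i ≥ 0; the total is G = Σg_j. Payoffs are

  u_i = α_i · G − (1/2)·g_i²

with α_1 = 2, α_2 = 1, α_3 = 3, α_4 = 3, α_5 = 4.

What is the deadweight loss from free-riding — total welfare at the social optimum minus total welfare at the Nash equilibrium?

273

Town i's FOC: ∂u_i/∂g_i = α_i − g_i = 0, so g_i* = α_i.
NE contributions = (2, 1, 3, 3, 4); G = 13.
W^NE = (Σα)·G − ½Σα_i² = 13² − ½·39 = 149.5.
Planner sets g_i = Σα_j = 13 for every i, so G^SO = 5·13 = 65.
W^SO = (Σα)·G^SO − ½·5·(Σα)² = (5/2)·13² = 422.5.
Deadweight loss = W^SO − W^NE = 273.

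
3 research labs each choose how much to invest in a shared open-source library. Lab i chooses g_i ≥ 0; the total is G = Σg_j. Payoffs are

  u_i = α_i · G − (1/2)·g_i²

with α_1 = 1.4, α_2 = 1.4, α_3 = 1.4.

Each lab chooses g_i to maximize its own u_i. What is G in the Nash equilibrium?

4.2

Lab i's FOC: ∂u_i/∂g_i = α_i − g_i = 0, so g_i* = α_i.
NE contributions = (1.4, 1.4, 1.4); G = 4.2.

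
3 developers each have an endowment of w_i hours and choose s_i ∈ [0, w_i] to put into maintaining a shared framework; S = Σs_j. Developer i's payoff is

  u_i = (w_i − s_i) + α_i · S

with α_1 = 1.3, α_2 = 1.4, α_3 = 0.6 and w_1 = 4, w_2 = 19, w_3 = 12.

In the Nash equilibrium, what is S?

∂u_i/∂s_i = α_i − 1, so developer i contributes w_i if α_i > 1, else 0.
α_i > 1 for i ∈ {1, 2}; NE contributions (4, 19, 0), S = 23.

23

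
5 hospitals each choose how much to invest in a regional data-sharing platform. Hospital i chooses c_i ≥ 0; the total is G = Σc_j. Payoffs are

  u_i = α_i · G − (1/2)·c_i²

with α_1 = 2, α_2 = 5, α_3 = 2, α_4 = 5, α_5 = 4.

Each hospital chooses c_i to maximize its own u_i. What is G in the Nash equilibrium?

Hospital i's FOC: ∂u_i/∂c_i = α_i − c_i = 0, so c_i* = α_i.
NE contributions = (2, 5, 2, 5, 4); G = 18.

18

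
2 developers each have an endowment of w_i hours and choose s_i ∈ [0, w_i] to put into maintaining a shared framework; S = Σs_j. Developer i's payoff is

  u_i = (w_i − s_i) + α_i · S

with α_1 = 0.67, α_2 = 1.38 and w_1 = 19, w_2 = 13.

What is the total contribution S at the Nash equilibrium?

13

∂u_i/∂s_i = α_i − 1, so developer i contributes w_i if α_i > 1, else 0.
α_i > 1 for i ∈ {2}; NE contributions (0, 13), S = 13.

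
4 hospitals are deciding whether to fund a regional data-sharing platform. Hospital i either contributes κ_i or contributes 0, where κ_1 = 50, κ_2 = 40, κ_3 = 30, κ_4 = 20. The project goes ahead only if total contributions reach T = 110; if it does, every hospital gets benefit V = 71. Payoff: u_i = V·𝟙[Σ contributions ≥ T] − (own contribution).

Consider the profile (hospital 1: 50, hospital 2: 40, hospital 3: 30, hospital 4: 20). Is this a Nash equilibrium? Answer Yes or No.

No

Total = 140 ≥ 110: provided.
Hospital 1 (pledges 50, payoff 21): dropping to 0 → total 90, payoff 0. No gain.
Hospital 2 (pledges 40, payoff 31): dropping to 0 → total 100, payoff 0. No gain.
Hospital 3 (pledges 30, payoff 41): dropping to 0 → total 110, payoff 71. Profitable deviation.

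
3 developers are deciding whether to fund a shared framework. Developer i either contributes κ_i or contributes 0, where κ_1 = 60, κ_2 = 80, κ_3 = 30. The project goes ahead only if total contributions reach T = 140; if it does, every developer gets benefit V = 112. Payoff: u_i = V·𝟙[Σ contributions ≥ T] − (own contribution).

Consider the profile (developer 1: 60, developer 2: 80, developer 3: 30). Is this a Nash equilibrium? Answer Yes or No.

Total = 170 ≥ 140: provided.
Developer 1 (pledges 60, payoff 52): dropping to 0 → total 110, payoff 0. No gain.
Developer 2 (pledges 80, payoff 32): dropping to 0 → total 90, payoff 0. No gain.
Developer 3 (pledges 30, payoff 82): dropping to 0 → total 140, payoff 112. Profitable deviation.

No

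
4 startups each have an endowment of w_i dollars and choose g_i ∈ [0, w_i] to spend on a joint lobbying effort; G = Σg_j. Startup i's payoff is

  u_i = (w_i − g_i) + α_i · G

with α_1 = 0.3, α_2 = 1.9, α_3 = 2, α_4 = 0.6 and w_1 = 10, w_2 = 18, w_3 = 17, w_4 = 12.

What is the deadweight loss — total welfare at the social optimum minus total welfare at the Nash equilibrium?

∂u_i/∂g_i = α_i − 1, so startup i contributes w_i if α_i > 1, else 0.
α_i > 1 for i ∈ {2, 3}; NE contributions (0, 18, 17, 0), G = 35.
W^NE = Σw_i − G^NE + (Σα_i)·G^NE = 57 + 3.8·35 = 190.
Planner: ∂(Σu_j)/∂g_i = Σα_j − 1 = 3.8 > 0, so everyone contributes w_i; G^SO = 57, W^SO = 57 + 3.8·57 = 273.6.
Deadweight loss = 83.6.

83.6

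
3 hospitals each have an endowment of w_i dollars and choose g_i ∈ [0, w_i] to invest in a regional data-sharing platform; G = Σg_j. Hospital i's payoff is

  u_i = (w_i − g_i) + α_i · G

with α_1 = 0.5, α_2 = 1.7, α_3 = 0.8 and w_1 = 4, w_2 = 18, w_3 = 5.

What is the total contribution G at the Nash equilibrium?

18

∂u_i/∂g_i = α_i − 1, so hospital i contributes w_i if α_i > 1, else 0.
α_i > 1 for i ∈ {2}; NE contributions (0, 18, 0), G = 18.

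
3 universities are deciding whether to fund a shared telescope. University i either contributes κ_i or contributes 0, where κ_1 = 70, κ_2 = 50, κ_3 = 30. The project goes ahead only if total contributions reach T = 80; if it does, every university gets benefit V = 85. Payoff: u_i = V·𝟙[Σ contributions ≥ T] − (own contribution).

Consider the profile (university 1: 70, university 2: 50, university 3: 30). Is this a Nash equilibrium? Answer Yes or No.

Total = 150 ≥ 80: provided.
University 1 (pledges 70, payoff 15): dropping to 0 → total 80, payoff 85. Profitable deviation.

No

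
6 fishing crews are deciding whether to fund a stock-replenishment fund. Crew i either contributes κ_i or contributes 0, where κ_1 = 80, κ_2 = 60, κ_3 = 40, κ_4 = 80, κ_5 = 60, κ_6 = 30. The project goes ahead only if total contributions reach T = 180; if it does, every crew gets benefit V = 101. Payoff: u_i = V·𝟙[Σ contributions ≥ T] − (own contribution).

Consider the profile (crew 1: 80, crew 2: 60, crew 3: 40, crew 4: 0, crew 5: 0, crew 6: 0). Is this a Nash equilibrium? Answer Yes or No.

Yes

Total = 180 ≥ 180: provided.
Crew 1 (pledges 80, payoff 21): dropping to 0 → total 100, payoff 0. No gain.
Crew 2 (pledges 60, payoff 41): dropping to 0 → total 120, payoff 0. No gain.
Crew 3 (pledges 40, payoff 61): dropping to 0 → total 140, payoff 0. No gain.
Crew 4 (pledges 0, payoff 101): pledging 80 → total 260, payoff 21. No gain.
Crew 5 (pledges 0, payoff 101): pledging 60 → total 240, payoff 41. No gain.
Crew 6 (pledges 0, payoff 101): pledging 30 → total 210, payoff 71. No gain.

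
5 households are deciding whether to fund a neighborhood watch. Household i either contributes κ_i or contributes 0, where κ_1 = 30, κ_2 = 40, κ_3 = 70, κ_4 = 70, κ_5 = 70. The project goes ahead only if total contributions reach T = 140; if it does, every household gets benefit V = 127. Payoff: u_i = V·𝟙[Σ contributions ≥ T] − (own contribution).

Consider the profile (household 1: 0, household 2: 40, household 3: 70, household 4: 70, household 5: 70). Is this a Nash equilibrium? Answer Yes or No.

No

Total = 250 ≥ 140: provided.
Household 1 (pledges 0, payoff 127): pledging 30 → total 280, payoff 97. No gain.
Household 2 (pledges 40, payoff 87): dropping to 0 → total 210, payoff 127. Profitable deviation.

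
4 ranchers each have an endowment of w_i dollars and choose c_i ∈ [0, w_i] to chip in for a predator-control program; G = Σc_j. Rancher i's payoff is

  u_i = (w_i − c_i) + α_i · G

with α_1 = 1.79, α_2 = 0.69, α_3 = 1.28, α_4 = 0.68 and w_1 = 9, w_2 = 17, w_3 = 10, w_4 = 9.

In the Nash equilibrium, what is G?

19

∂u_i/∂c_i = α_i − 1, so rancher i contributes w_i if α_i > 1, else 0.
α_i > 1 for i ∈ {1, 3}; NE contributions (9, 0, 10, 0), G = 19.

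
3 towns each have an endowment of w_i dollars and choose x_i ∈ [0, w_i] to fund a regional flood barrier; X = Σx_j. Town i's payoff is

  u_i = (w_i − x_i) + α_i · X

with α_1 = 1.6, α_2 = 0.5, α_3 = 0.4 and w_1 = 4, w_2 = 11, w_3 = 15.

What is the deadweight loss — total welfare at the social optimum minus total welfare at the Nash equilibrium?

39

∂u_i/∂x_i = α_i − 1, so town i contributes w_i if α_i > 1, else 0.
α_i > 1 for i ∈ {1}; NE contributions (4, 0, 0), X = 4.
W^NE = Σw_i − X^NE + (Σα_i)·X^NE = 30 + 1.5·4 = 36.
Planner: ∂(Σu_j)/∂x_i = Σα_j − 1 = 1.5 > 0, so everyone contributes w_i; X^SO = 30, W^SO = 30 + 1.5·30 = 75.
Deadweight loss = 39.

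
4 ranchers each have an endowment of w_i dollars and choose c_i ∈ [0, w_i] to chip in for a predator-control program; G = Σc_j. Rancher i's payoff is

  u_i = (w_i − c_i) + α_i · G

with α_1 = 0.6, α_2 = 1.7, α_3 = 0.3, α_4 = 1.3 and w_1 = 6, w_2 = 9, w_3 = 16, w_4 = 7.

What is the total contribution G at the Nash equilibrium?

∂u_i/∂c_i = α_i − 1, so rancher i contributes w_i if α_i > 1, else 0.
α_i > 1 for i ∈ {2, 4}; NE contributions (0, 9, 0, 7), G = 16.

16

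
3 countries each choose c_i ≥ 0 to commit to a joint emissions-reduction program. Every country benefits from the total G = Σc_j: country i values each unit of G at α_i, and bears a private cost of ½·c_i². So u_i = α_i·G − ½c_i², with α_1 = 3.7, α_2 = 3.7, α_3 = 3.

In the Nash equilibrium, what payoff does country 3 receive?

26.7

Country i's FOC: ∂u_i/∂c_i = α_i − c_i = 0, so c_i* = α_i.
NE contributions = (3.7, 3.7, 3); G = 10.4.
u_3 = α_3·G − ½·(c_3)² = 3·10.4 − ½·3² = 26.7.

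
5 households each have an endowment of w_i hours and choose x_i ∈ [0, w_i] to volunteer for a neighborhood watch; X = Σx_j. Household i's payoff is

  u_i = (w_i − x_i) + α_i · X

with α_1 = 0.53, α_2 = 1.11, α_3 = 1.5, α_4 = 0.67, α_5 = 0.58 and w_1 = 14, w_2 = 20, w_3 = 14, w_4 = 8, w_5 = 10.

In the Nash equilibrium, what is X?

34

∂u_i/∂x_i = α_i − 1, so household i contributes w_i if α_i > 1, else 0.
α_i > 1 for i ∈ {2, 3}; NE contributions (0, 20, 14, 0, 0), X = 34.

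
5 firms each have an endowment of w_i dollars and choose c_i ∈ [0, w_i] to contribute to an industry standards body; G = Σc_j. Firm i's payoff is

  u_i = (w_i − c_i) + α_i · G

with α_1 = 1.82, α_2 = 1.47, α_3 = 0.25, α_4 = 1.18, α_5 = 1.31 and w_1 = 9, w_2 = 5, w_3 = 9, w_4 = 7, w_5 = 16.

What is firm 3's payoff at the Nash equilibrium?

18.25

∂u_i/∂c_i = α_i − 1, so firm i contributes w_i if α_i > 1, else 0.
α_i > 1 for i ∈ {1, 2, 4, 5}; NE contributions (9, 5, 0, 7, 16), G = 37.
u_3 = (9 − 0) + 0.25·37 = 18.25.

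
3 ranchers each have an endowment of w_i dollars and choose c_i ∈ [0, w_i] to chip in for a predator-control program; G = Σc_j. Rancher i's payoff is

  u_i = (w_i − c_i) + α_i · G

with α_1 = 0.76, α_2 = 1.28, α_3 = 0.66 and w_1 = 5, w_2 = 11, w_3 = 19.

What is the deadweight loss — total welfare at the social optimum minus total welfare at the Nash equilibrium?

∂u_i/∂c_i = α_i − 1, so rancher i contributes w_i if α_i > 1, else 0.
α_i > 1 for i ∈ {2}; NE contributions (0, 11, 0), G = 11.
W^NE = Σw_i − G^NE + (Σα_i)·G^NE = 35 + 1.7·11 = 53.7.
Planner: ∂(Σu_j)/∂c_i = Σα_j − 1 = 1.7 > 0, so everyone contributes w_i; G^SO = 35, W^SO = 35 + 1.7·35 = 94.5.
Deadweight loss = 40.8.

40.8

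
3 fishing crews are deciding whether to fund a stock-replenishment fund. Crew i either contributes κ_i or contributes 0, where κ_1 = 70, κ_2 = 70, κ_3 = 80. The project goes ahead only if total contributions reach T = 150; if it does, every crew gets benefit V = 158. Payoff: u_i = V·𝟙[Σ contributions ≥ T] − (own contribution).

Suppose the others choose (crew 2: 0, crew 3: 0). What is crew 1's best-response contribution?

Others' total = 0. Even contributing 70 gives 70 < 150: no benefit either way.
Best response: 0.

0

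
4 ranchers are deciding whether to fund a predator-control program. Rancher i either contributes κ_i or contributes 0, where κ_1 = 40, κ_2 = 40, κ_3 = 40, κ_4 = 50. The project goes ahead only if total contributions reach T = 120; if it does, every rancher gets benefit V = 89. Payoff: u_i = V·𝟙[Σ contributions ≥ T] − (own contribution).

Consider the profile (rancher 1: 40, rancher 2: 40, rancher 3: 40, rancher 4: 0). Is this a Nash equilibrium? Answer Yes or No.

Yes

Total = 120 ≥ 120: provided.
Rancher 1 (pledges 40, payoff 49): dropping to 0 → total 80, payoff 0. No gain.
Rancher 2 (pledges 40, payoff 49): dropping to 0 → total 80, payoff 0. No gain.
Rancher 3 (pledges 40, payoff 49): dropping to 0 → total 80, payoff 0. No gain.
Rancher 4 (pledges 0, payoff 89): pledging 50 → total 170, payoff 39. No gain.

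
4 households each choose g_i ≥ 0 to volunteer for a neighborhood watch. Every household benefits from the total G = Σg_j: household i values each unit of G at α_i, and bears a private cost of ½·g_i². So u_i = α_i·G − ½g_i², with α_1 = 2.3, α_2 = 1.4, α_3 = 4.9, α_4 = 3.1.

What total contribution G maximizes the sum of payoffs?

Planner FOC: ∂(Σu_j)/∂g_i = (Σα_j) − g_i = 0, so g_i^SO = Σα_j = 11.7 for every i; G^SO = 46.8.

46.8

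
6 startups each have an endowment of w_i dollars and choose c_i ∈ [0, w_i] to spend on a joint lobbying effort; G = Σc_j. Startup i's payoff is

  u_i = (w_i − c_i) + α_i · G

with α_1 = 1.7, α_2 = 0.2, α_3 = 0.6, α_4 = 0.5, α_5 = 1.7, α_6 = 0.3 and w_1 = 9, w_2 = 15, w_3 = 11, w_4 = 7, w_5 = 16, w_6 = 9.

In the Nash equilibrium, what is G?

∂u_i/∂c_i = α_i − 1, so startup i contributes w_i if α_i > 1, else 0.
α_i > 1 for i ∈ {1, 5}; NE contributions (9, 0, 0, 0, 16, 0), G = 25.

25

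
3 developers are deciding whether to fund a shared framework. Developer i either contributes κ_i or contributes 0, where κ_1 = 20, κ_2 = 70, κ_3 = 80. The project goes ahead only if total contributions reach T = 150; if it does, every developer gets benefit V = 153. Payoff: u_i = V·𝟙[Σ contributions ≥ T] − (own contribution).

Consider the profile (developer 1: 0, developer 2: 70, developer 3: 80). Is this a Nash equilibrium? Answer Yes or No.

Total = 150 ≥ 150: provided.
Developer 1 (pledges 0, payoff 153): pledging 20 → total 170, payoff 133. No gain.
Developer 2 (pledges 70, payoff 83): dropping to 0 → total 80, payoff 0. No gain.
Developer 3 (pledges 80, payoff 73): dropping to 0 → total 70, payoff 0. No gain.

Yes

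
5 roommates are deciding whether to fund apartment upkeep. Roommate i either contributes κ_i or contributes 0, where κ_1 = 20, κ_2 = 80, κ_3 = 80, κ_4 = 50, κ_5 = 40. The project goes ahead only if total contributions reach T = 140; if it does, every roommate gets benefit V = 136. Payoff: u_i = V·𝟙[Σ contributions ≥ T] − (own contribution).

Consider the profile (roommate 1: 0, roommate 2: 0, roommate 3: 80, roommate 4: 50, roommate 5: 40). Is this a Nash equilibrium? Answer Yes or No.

Yes

Total = 170 ≥ 140: provided.
Roommate 1 (pledges 0, payoff 136): pledging 20 → total 190, payoff 116. No gain.
Roommate 2 (pledges 0, payoff 136): pledging 80 → total 250, payoff 56. No gain.
Roommate 3 (pledges 80, payoff 56): dropping to 0 → total 90, payoff 0. No gain.
Roommate 4 (pledges 50, payoff 86): dropping to 0 → total 120, payoff 0. No gain.
Roommate 5 (pledges 40, payoff 96): dropping to 0 → total 130, payoff 0. No gain.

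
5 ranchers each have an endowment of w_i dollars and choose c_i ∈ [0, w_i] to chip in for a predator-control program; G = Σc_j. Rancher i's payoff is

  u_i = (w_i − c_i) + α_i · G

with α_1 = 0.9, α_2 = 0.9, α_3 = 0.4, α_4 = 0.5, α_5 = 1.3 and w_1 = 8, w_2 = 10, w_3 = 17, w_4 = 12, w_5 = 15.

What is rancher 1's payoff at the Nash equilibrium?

∂u_i/∂c_i = α_i − 1, so rancher i contributes w_i if α_i > 1, else 0.
α_i > 1 for i ∈ {5}; NE contributions (0, 0, 0, 0, 15), G = 15.
u_1 = (8 − 0) + 0.9·15 = 21.5.

21.5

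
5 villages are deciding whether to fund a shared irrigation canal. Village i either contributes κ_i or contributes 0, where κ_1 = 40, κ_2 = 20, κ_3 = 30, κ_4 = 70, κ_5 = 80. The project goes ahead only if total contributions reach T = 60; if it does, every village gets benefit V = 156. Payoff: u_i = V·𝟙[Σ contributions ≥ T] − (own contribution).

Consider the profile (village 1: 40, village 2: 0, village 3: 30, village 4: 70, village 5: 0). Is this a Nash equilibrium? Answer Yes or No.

Total = 140 ≥ 60: provided.
Village 1 (pledges 40, payoff 116): dropping to 0 → total 100, payoff 156. Profitable deviation.

No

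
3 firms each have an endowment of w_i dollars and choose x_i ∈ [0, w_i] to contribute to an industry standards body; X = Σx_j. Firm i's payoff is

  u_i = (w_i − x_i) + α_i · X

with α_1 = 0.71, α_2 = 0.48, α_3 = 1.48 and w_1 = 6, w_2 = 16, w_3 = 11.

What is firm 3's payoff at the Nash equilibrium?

∂u_i/∂x_i = α_i − 1, so firm i contributes w_i if α_i > 1, else 0.
α_i > 1 for i ∈ {3}; NE contributions (0, 0, 11), X = 11.
u_3 = (11 − 11) + 1.48·11 = 16.28.

16.28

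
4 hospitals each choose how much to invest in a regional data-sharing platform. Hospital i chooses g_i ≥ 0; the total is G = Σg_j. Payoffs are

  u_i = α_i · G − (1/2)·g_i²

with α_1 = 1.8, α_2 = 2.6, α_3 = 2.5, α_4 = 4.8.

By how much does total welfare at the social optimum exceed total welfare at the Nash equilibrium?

156.535

Hospital i's FOC: ∂u_i/∂g_i = α_i − g_i = 0, so g_i* = α_i.
NE contributions = (1.8, 2.6, 2.5, 4.8); G = 11.7.
W^NE = (Σα)·G − ½Σα_i² = 11.7² − ½·39.29 = 117.245.
Planner sets g_i = Σα_j = 11.7 for every i, so G^SO = 4·11.7 = 46.8.
W^SO = (Σα)·G^SO − ½·4·(Σα)² = (4/2)·11.7² = 273.78.
Deadweight loss = W^SO − W^NE = 156.535.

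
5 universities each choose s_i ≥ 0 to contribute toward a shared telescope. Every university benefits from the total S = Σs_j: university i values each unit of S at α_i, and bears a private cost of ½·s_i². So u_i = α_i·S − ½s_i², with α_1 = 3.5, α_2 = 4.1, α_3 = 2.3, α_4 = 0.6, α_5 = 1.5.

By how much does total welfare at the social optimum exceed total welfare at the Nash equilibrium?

234.48

University i's FOC: ∂u_i/∂s_i = α_i − s_i = 0, so s_i* = α_i.
NE contributions = (3.5, 4.1, 2.3, 0.6, 1.5); S = 12.
W^NE = (Σα)·S − ½Σα_i² = 12² − ½·36.96 = 125.52.
Planner sets s_i = Σα_j = 12 for every i, so S^SO = 5·12 = 60.
W^SO = (Σα)·S^SO − ½·5·(Σα)² = (5/2)·12² = 360.
Deadweight loss = W^SO − W^NE = 234.48.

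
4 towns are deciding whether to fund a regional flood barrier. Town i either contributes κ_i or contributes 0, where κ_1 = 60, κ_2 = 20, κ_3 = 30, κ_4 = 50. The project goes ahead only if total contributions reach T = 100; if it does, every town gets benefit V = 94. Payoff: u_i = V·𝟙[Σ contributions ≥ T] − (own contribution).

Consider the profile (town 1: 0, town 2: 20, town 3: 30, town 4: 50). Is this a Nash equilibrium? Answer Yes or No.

Total = 100 ≥ 100: provided.
Town 1 (pledges 0, payoff 94): pledging 60 → total 160, payoff 34. No gain.
Town 2 (pledges 20, payoff 74): dropping to 0 → total 80, payoff 0. No gain.
Town 3 (pledges 30, payoff 64): dropping to 0 → total 70, payoff 0. No gain.
Town 4 (pledges 50, payoff 44): dropping to 0 → total 50, payoff 0. No gain.

Yes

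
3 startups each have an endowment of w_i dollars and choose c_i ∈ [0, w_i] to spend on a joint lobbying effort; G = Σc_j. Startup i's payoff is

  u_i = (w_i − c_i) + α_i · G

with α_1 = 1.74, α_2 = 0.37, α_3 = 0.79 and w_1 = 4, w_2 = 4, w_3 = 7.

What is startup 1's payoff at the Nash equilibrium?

6.96

∂u_i/∂c_i = α_i − 1, so startup i contributes w_i if α_i > 1, else 0.
α_i > 1 for i ∈ {1}; NE contributions (4, 0, 0), G = 4.
u_1 = (4 − 4) + 1.74·4 = 6.96.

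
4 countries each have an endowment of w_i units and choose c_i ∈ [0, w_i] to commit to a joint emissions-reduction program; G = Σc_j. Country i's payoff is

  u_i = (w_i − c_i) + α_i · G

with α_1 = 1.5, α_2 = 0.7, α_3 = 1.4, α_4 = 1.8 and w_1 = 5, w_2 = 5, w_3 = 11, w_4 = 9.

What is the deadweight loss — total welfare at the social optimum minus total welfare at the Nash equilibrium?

22

∂u_i/∂c_i = α_i − 1, so country i contributes w_i if α_i > 1, else 0.
α_i > 1 for i ∈ {1, 3, 4}; NE contributions (5, 0, 11, 9), G = 25.
W^NE = Σw_i − G^NE + (Σα_i)·G^NE = 30 + 4.4·25 = 140.
Planner: ∂(Σu_j)/∂c_i = Σα_j − 1 = 4.4 > 0, so everyone contributes w_i; G^SO = 30, W^SO = 30 + 4.4·30 = 162.
Deadweight loss = 22.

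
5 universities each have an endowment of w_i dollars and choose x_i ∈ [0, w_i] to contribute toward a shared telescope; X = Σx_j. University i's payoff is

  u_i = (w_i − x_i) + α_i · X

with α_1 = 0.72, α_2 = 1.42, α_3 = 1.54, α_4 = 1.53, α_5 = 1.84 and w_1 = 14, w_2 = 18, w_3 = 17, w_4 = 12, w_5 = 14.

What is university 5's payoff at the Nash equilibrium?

∂u_i/∂x_i = α_i − 1, so university i contributes w_i if α_i > 1, else 0.
α_i > 1 for i ∈ {2, 3, 4, 5}; NE contributions (0, 18, 17, 12, 14), X = 61.
u_5 = (14 − 14) + 1.84·61 = 112.24.

112.24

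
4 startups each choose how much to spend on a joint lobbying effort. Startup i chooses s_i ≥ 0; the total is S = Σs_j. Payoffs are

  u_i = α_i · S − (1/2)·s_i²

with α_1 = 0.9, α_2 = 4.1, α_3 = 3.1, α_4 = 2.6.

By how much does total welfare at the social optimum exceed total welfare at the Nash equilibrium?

131.485

Startup i's FOC: ∂u_i/∂s_i = α_i − s_i = 0, so s_i* = α_i.
NE contributions = (0.9, 4.1, 3.1, 2.6); S = 10.7.
W^NE = (Σα)·S − ½Σα_i² = 10.7² − ½·33.99 = 97.495.
Planner sets s_i = Σα_j = 10.7 for every i, so S^SO = 4·10.7 = 42.8.
W^SO = (Σα)·S^SO − ½·4·(Σα)² = (4/2)·10.7² = 228.98.
Deadweight loss = W^SO − W^NE = 131.485.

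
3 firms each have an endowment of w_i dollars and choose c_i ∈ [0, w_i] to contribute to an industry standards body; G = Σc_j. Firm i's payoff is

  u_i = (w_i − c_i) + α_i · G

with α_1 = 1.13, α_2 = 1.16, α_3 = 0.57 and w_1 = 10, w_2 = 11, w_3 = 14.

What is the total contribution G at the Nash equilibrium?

∂u_i/∂c_i = α_i − 1, so firm i contributes w_i if α_i > 1, else 0.
α_i > 1 for i ∈ {1, 2}; NE contributions (10, 11, 0), G = 21.

21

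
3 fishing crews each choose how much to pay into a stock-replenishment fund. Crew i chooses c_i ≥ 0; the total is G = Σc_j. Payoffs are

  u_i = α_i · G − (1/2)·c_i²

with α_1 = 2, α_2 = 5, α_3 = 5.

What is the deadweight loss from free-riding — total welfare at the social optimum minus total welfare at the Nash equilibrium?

99

Crew i's FOC: ∂u_i/∂c_i = α_i − c_i = 0, so c_i* = α_i.
NE contributions = (2, 5, 5); G = 12.
W^NE = (Σα)·G − ½Σα_i² = 12² − ½·54 = 117.
Planner sets c_i = Σα_j = 12 for every i, so G^SO = 3·12 = 36.
W^SO = (Σα)·G^SO − ½·3·(Σα)² = (3/2)·12² = 216.
Deadweight loss = W^SO − W^NE = 99.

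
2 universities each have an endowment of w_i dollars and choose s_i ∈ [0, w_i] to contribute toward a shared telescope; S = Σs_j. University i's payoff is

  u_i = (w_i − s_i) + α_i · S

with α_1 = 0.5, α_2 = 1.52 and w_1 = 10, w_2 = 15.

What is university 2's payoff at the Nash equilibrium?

∂u_i/∂s_i = α_i − 1, so university i contributes w_i if α_i > 1, else 0.
α_i > 1 for i ∈ {2}; NE contributions (0, 15), S = 15.
u_2 = (15 − 15) + 1.52·15 = 22.8.

22.8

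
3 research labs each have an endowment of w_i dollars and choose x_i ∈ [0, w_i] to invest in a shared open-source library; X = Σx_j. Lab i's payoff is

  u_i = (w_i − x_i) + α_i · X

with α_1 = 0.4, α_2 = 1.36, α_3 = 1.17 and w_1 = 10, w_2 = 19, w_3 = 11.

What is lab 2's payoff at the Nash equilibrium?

∂u_i/∂x_i = α_i − 1, so lab i contributes w_i if α_i > 1, else 0.
α_i > 1 for i ∈ {2, 3}; NE contributions (0, 19, 11), X = 30.
u_2 = (19 − 19) + 1.36·30 = 40.8.

40.8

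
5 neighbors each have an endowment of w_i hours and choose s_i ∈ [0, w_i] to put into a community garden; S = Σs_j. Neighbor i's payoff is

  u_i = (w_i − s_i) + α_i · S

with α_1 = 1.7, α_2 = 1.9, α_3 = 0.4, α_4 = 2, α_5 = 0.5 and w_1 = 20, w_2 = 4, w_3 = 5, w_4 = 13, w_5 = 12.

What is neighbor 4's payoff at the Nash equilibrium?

∂u_i/∂s_i = α_i − 1, so neighbor i contributes w_i if α_i > 1, else 0.
α_i > 1 for i ∈ {1, 2, 4}; NE contributions (20, 4, 0, 13, 0), S = 37.
u_4 = (13 − 13) + 2·37 = 74.

74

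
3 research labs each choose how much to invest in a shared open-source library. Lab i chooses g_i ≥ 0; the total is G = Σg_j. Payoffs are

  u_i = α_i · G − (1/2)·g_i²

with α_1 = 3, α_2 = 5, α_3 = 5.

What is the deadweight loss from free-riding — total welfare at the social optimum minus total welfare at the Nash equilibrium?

Lab i's FOC: ∂u_i/∂g_i = α_i − g_i = 0, so g_i* = α_i.
NE contributions = (3, 5, 5); G = 13.
W^NE = (Σα)·G − ½Σα_i² = 13² − ½·59 = 139.5.
Planner sets g_i = Σα_j = 13 for every i, so G^SO = 3·13 = 39.
W^SO = (Σα)·G^SO − ½·3·(Σα)² = (3/2)·13² = 253.5.
Deadweight loss = W^SO − W^NE = 114.

114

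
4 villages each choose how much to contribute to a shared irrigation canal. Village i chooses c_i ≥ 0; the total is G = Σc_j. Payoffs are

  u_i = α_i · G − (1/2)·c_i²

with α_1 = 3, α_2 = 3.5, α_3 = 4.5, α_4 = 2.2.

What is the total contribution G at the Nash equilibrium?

13.2

Village i's FOC: ∂u_i/∂c_i = α_i − c_i = 0, so c_i* = α_i.
NE contributions = (3, 3.5, 4.5, 2.2); G = 13.2.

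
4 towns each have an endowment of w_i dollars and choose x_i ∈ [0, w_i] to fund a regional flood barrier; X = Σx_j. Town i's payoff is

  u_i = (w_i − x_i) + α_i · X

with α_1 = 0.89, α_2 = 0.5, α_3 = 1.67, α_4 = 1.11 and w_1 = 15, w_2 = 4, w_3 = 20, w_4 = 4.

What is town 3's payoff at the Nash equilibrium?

40.08

∂u_i/∂x_i = α_i − 1, so town i contributes w_i if α_i > 1, else 0.
α_i > 1 for i ∈ {3, 4}; NE contributions (0, 0, 20, 4), X = 24.
u_3 = (20 − 20) + 1.67·24 = 40.08.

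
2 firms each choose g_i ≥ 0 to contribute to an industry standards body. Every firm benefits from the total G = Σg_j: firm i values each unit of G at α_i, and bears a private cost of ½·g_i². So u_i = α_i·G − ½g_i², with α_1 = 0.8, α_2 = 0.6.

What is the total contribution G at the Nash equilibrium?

1.4

Firm i's FOC: ∂u_i/∂g_i = α_i − g_i = 0, so g_i* = α_i.
NE contributions = (0.8, 0.6); G = 1.4.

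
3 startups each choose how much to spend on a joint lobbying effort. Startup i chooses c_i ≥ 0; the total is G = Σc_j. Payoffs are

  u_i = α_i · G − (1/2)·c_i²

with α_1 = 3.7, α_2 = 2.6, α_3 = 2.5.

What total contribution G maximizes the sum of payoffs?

Planner FOC: ∂(Σu_j)/∂c_i = (Σα_j) − c_i = 0, so c_i^SO = Σα_j = 8.8 for every i; G^SO = 26.4.

26.4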